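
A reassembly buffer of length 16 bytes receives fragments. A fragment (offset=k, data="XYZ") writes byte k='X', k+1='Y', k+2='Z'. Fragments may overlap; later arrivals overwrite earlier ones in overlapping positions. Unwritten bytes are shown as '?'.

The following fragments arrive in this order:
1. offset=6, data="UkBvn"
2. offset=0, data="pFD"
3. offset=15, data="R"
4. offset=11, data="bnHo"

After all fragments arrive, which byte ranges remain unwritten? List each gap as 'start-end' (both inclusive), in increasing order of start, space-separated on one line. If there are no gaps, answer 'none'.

Answer: 3-5

Derivation:
Fragment 1: offset=6 len=5
Fragment 2: offset=0 len=3
Fragment 3: offset=15 len=1
Fragment 4: offset=11 len=4
Gaps: 3-5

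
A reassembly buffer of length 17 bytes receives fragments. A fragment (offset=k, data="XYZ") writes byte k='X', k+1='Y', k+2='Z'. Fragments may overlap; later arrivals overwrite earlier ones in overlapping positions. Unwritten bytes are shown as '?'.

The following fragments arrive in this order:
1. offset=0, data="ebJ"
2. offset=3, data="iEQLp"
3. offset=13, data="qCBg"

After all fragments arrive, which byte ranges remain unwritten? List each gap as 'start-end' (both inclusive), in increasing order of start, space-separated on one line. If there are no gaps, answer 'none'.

Fragment 1: offset=0 len=3
Fragment 2: offset=3 len=5
Fragment 3: offset=13 len=4
Gaps: 8-12

Answer: 8-12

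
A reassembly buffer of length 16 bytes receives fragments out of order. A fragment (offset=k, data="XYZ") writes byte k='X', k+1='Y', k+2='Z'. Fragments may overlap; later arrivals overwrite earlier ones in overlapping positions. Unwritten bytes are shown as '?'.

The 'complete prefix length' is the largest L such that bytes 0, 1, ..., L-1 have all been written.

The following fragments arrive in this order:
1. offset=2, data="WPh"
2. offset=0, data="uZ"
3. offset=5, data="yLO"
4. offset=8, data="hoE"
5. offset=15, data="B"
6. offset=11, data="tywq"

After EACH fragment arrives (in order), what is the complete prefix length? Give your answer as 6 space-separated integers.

Answer: 0 5 8 11 11 16

Derivation:
Fragment 1: offset=2 data="WPh" -> buffer=??WPh??????????? -> prefix_len=0
Fragment 2: offset=0 data="uZ" -> buffer=uZWPh??????????? -> prefix_len=5
Fragment 3: offset=5 data="yLO" -> buffer=uZWPhyLO???????? -> prefix_len=8
Fragment 4: offset=8 data="hoE" -> buffer=uZWPhyLOhoE????? -> prefix_len=11
Fragment 5: offset=15 data="B" -> buffer=uZWPhyLOhoE????B -> prefix_len=11
Fragment 6: offset=11 data="tywq" -> buffer=uZWPhyLOhoEtywqB -> prefix_len=16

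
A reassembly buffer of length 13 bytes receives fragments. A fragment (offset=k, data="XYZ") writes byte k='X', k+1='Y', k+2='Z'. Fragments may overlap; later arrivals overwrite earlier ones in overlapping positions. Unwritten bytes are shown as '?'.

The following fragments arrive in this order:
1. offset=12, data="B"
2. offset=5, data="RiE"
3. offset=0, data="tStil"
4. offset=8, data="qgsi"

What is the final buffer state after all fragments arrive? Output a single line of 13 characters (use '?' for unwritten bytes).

Answer: tStilRiEqgsiB

Derivation:
Fragment 1: offset=12 data="B" -> buffer=????????????B
Fragment 2: offset=5 data="RiE" -> buffer=?????RiE????B
Fragment 3: offset=0 data="tStil" -> buffer=tStilRiE????B
Fragment 4: offset=8 data="qgsi" -> buffer=tStilRiEqgsiB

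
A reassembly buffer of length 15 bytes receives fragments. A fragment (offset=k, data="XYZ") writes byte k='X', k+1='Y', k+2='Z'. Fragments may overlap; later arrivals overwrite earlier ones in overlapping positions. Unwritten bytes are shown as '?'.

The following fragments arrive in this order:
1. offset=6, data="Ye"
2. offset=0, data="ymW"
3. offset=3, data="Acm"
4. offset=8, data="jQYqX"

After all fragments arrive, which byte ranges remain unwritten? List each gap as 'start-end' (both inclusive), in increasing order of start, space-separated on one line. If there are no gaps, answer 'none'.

Fragment 1: offset=6 len=2
Fragment 2: offset=0 len=3
Fragment 3: offset=3 len=3
Fragment 4: offset=8 len=5
Gaps: 13-14

Answer: 13-14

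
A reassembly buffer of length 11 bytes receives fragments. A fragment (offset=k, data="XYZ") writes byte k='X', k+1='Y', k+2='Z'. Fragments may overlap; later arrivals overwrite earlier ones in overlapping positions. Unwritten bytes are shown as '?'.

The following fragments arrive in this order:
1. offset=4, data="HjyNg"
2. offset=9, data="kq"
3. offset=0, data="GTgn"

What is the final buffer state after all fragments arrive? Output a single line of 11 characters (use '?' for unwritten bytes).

Answer: GTgnHjyNgkq

Derivation:
Fragment 1: offset=4 data="HjyNg" -> buffer=????HjyNg??
Fragment 2: offset=9 data="kq" -> buffer=????HjyNgkq
Fragment 3: offset=0 data="GTgn" -> buffer=GTgnHjyNgkq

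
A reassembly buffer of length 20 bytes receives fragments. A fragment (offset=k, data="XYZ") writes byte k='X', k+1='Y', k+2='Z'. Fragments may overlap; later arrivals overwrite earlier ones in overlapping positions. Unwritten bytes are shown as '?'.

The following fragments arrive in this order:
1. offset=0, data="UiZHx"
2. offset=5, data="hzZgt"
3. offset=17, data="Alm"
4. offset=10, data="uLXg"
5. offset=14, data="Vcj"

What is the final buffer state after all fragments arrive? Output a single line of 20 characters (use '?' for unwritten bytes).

Fragment 1: offset=0 data="UiZHx" -> buffer=UiZHx???????????????
Fragment 2: offset=5 data="hzZgt" -> buffer=UiZHxhzZgt??????????
Fragment 3: offset=17 data="Alm" -> buffer=UiZHxhzZgt???????Alm
Fragment 4: offset=10 data="uLXg" -> buffer=UiZHxhzZgtuLXg???Alm
Fragment 5: offset=14 data="Vcj" -> buffer=UiZHxhzZgtuLXgVcjAlm

Answer: UiZHxhzZgtuLXgVcjAlm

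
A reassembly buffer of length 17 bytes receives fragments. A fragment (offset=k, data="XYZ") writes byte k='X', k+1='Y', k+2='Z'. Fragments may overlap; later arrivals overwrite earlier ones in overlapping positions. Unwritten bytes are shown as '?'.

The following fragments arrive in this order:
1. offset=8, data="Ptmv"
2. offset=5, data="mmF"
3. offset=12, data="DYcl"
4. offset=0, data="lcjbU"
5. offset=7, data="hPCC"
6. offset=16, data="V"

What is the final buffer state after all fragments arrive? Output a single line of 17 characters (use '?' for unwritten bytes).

Fragment 1: offset=8 data="Ptmv" -> buffer=????????Ptmv?????
Fragment 2: offset=5 data="mmF" -> buffer=?????mmFPtmv?????
Fragment 3: offset=12 data="DYcl" -> buffer=?????mmFPtmvDYcl?
Fragment 4: offset=0 data="lcjbU" -> buffer=lcjbUmmFPtmvDYcl?
Fragment 5: offset=7 data="hPCC" -> buffer=lcjbUmmhPCCvDYcl?
Fragment 6: offset=16 data="V" -> buffer=lcjbUmmhPCCvDYclV

Answer: lcjbUmmhPCCvDYclV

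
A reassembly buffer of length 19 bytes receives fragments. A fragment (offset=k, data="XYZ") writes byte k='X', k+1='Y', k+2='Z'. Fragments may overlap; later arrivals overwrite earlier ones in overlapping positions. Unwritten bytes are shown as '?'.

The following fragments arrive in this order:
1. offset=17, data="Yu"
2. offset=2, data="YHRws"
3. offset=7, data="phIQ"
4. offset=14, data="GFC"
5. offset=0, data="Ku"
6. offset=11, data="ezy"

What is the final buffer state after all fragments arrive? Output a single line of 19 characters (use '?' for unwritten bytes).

Answer: KuYHRwsphIQezyGFCYu

Derivation:
Fragment 1: offset=17 data="Yu" -> buffer=?????????????????Yu
Fragment 2: offset=2 data="YHRws" -> buffer=??YHRws??????????Yu
Fragment 3: offset=7 data="phIQ" -> buffer=??YHRwsphIQ??????Yu
Fragment 4: offset=14 data="GFC" -> buffer=??YHRwsphIQ???GFCYu
Fragment 5: offset=0 data="Ku" -> buffer=KuYHRwsphIQ???GFCYu
Fragment 6: offset=11 data="ezy" -> buffer=KuYHRwsphIQezyGFCYu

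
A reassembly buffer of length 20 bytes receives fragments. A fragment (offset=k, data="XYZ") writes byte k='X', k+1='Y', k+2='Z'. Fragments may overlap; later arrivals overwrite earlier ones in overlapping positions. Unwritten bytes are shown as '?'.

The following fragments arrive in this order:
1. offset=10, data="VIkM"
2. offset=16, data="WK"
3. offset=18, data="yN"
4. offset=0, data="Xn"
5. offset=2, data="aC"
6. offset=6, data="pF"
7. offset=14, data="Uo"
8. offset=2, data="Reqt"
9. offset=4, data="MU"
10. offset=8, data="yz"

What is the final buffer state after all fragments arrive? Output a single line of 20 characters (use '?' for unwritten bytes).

Answer: XnReMUpFyzVIkMUoWKyN

Derivation:
Fragment 1: offset=10 data="VIkM" -> buffer=??????????VIkM??????
Fragment 2: offset=16 data="WK" -> buffer=??????????VIkM??WK??
Fragment 3: offset=18 data="yN" -> buffer=??????????VIkM??WKyN
Fragment 4: offset=0 data="Xn" -> buffer=Xn????????VIkM??WKyN
Fragment 5: offset=2 data="aC" -> buffer=XnaC??????VIkM??WKyN
Fragment 6: offset=6 data="pF" -> buffer=XnaC??pF??VIkM??WKyN
Fragment 7: offset=14 data="Uo" -> buffer=XnaC??pF??VIkMUoWKyN
Fragment 8: offset=2 data="Reqt" -> buffer=XnReqtpF??VIkMUoWKyN
Fragment 9: offset=4 data="MU" -> buffer=XnReMUpF??VIkMUoWKyN
Fragment 10: offset=8 data="yz" -> buffer=XnReMUpFyzVIkMUoWKyN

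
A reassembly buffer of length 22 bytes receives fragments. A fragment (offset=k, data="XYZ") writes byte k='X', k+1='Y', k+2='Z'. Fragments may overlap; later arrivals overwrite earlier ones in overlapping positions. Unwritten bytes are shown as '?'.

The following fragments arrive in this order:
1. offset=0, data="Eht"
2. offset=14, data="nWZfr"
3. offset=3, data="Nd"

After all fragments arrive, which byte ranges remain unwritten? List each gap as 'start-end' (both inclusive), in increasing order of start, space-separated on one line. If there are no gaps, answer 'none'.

Fragment 1: offset=0 len=3
Fragment 2: offset=14 len=5
Fragment 3: offset=3 len=2
Gaps: 5-13 19-21

Answer: 5-13 19-21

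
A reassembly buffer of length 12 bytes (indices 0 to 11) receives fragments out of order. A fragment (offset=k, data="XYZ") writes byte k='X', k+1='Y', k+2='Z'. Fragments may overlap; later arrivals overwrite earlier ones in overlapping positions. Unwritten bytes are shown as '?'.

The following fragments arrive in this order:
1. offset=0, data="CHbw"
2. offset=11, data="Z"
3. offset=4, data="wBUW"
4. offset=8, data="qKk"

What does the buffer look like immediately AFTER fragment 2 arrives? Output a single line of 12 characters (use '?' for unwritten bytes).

Answer: CHbw???????Z

Derivation:
Fragment 1: offset=0 data="CHbw" -> buffer=CHbw????????
Fragment 2: offset=11 data="Z" -> buffer=CHbw???????Z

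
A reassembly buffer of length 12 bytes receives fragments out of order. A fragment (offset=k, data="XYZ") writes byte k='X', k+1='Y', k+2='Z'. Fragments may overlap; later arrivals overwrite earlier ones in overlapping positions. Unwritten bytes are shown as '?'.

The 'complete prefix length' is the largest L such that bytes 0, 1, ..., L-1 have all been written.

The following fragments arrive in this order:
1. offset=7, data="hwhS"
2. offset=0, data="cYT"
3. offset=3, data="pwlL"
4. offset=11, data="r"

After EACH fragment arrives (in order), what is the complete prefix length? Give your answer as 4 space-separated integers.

Fragment 1: offset=7 data="hwhS" -> buffer=???????hwhS? -> prefix_len=0
Fragment 2: offset=0 data="cYT" -> buffer=cYT????hwhS? -> prefix_len=3
Fragment 3: offset=3 data="pwlL" -> buffer=cYTpwlLhwhS? -> prefix_len=11
Fragment 4: offset=11 data="r" -> buffer=cYTpwlLhwhSr -> prefix_len=12

Answer: 0 3 11 12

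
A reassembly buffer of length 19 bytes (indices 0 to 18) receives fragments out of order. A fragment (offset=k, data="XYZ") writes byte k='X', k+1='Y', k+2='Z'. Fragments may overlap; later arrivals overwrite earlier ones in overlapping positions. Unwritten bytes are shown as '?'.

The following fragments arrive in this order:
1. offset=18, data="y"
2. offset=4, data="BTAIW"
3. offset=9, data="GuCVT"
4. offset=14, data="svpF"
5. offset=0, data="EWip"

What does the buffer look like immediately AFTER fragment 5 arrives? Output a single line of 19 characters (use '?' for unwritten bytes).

Fragment 1: offset=18 data="y" -> buffer=??????????????????y
Fragment 2: offset=4 data="BTAIW" -> buffer=????BTAIW?????????y
Fragment 3: offset=9 data="GuCVT" -> buffer=????BTAIWGuCVT????y
Fragment 4: offset=14 data="svpF" -> buffer=????BTAIWGuCVTsvpFy
Fragment 5: offset=0 data="EWip" -> buffer=EWipBTAIWGuCVTsvpFy

Answer: EWipBTAIWGuCVTsvpFy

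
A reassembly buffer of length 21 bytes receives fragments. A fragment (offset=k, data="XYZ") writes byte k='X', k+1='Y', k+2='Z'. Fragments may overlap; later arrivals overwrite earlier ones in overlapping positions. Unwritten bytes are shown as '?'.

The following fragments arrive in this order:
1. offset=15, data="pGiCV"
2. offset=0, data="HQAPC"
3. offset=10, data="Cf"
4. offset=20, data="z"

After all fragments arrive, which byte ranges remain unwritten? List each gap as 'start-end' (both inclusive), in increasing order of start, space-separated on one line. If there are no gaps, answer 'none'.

Answer: 5-9 12-14

Derivation:
Fragment 1: offset=15 len=5
Fragment 2: offset=0 len=5
Fragment 3: offset=10 len=2
Fragment 4: offset=20 len=1
Gaps: 5-9 12-14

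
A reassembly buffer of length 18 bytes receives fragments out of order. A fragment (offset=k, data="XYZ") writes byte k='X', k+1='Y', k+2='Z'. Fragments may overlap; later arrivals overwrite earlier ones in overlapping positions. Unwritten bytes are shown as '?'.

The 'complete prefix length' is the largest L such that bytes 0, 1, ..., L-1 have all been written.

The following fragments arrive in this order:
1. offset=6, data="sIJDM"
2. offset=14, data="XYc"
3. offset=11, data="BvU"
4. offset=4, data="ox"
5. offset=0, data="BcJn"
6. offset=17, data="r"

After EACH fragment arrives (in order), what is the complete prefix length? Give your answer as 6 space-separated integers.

Answer: 0 0 0 0 17 18

Derivation:
Fragment 1: offset=6 data="sIJDM" -> buffer=??????sIJDM??????? -> prefix_len=0
Fragment 2: offset=14 data="XYc" -> buffer=??????sIJDM???XYc? -> prefix_len=0
Fragment 3: offset=11 data="BvU" -> buffer=??????sIJDMBvUXYc? -> prefix_len=0
Fragment 4: offset=4 data="ox" -> buffer=????oxsIJDMBvUXYc? -> prefix_len=0
Fragment 5: offset=0 data="BcJn" -> buffer=BcJnoxsIJDMBvUXYc? -> prefix_len=17
Fragment 6: offset=17 data="r" -> buffer=BcJnoxsIJDMBvUXYcr -> prefix_len=18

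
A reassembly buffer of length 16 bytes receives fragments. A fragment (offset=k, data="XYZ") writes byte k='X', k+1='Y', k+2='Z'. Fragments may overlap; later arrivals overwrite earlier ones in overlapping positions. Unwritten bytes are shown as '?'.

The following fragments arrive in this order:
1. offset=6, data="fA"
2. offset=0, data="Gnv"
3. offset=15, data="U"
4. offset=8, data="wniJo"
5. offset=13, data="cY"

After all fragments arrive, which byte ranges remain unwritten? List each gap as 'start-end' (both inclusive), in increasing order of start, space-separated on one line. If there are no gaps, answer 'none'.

Fragment 1: offset=6 len=2
Fragment 2: offset=0 len=3
Fragment 3: offset=15 len=1
Fragment 4: offset=8 len=5
Fragment 5: offset=13 len=2
Gaps: 3-5

Answer: 3-5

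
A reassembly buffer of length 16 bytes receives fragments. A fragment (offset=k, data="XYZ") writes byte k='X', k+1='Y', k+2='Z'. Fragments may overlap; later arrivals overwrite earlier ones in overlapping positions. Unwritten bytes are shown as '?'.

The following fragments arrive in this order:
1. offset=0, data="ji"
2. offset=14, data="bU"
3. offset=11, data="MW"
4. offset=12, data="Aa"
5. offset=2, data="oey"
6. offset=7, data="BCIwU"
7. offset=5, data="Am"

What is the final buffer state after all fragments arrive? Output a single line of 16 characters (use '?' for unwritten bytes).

Fragment 1: offset=0 data="ji" -> buffer=ji??????????????
Fragment 2: offset=14 data="bU" -> buffer=ji????????????bU
Fragment 3: offset=11 data="MW" -> buffer=ji?????????MW?bU
Fragment 4: offset=12 data="Aa" -> buffer=ji?????????MAabU
Fragment 5: offset=2 data="oey" -> buffer=jioey??????MAabU
Fragment 6: offset=7 data="BCIwU" -> buffer=jioey??BCIwUAabU
Fragment 7: offset=5 data="Am" -> buffer=jioeyAmBCIwUAabU

Answer: jioeyAmBCIwUAabU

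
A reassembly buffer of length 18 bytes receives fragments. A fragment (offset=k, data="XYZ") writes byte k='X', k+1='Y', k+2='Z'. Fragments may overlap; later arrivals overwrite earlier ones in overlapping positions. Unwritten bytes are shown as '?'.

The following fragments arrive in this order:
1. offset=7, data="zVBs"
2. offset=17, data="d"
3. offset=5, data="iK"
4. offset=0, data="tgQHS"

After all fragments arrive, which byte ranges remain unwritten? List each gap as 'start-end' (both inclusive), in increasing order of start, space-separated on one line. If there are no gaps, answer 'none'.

Answer: 11-16

Derivation:
Fragment 1: offset=7 len=4
Fragment 2: offset=17 len=1
Fragment 3: offset=5 len=2
Fragment 4: offset=0 len=5
Gaps: 11-16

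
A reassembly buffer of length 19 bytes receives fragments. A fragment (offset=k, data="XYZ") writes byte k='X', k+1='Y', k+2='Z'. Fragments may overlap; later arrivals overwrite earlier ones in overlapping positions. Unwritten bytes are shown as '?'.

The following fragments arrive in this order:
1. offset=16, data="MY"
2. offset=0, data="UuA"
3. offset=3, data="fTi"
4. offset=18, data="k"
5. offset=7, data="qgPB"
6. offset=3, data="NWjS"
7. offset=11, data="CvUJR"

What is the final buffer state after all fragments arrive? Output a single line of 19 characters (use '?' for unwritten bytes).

Fragment 1: offset=16 data="MY" -> buffer=????????????????MY?
Fragment 2: offset=0 data="UuA" -> buffer=UuA?????????????MY?
Fragment 3: offset=3 data="fTi" -> buffer=UuAfTi??????????MY?
Fragment 4: offset=18 data="k" -> buffer=UuAfTi??????????MYk
Fragment 5: offset=7 data="qgPB" -> buffer=UuAfTi?qgPB?????MYk
Fragment 6: offset=3 data="NWjS" -> buffer=UuANWjSqgPB?????MYk
Fragment 7: offset=11 data="CvUJR" -> buffer=UuANWjSqgPBCvUJRMYk

Answer: UuANWjSqgPBCvUJRMYk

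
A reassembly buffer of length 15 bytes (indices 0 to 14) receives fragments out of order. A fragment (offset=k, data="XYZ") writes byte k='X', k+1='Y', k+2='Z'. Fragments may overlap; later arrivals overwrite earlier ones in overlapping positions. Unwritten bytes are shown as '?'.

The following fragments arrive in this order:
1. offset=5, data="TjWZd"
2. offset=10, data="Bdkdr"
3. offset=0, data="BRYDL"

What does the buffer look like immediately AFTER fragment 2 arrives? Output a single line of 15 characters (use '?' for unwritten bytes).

Answer: ?????TjWZdBdkdr

Derivation:
Fragment 1: offset=5 data="TjWZd" -> buffer=?????TjWZd?????
Fragment 2: offset=10 data="Bdkdr" -> buffer=?????TjWZdBdkdr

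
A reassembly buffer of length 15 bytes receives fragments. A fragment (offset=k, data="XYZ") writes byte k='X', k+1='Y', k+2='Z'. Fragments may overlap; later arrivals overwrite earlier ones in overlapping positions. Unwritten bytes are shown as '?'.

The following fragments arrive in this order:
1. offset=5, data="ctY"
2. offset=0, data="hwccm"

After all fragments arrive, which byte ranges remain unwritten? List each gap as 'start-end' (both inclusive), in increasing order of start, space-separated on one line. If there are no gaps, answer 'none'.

Fragment 1: offset=5 len=3
Fragment 2: offset=0 len=5
Gaps: 8-14

Answer: 8-14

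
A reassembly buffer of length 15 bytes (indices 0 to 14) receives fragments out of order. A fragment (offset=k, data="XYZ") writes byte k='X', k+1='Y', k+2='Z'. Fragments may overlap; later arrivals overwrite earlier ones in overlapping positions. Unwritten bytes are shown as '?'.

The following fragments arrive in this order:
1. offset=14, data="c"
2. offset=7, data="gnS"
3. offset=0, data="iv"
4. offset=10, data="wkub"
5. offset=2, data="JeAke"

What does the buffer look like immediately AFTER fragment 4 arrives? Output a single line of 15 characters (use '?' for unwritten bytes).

Fragment 1: offset=14 data="c" -> buffer=??????????????c
Fragment 2: offset=7 data="gnS" -> buffer=???????gnS????c
Fragment 3: offset=0 data="iv" -> buffer=iv?????gnS????c
Fragment 4: offset=10 data="wkub" -> buffer=iv?????gnSwkubc

Answer: iv?????gnSwkubc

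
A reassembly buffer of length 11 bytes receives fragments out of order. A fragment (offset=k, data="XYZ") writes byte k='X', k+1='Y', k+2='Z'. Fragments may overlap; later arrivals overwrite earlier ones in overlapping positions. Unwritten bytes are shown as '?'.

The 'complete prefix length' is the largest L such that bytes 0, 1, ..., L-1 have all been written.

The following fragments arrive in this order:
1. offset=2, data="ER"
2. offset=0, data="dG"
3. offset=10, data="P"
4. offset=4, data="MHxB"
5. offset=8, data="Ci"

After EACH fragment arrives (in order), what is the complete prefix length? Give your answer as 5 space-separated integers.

Answer: 0 4 4 8 11

Derivation:
Fragment 1: offset=2 data="ER" -> buffer=??ER??????? -> prefix_len=0
Fragment 2: offset=0 data="dG" -> buffer=dGER??????? -> prefix_len=4
Fragment 3: offset=10 data="P" -> buffer=dGER??????P -> prefix_len=4
Fragment 4: offset=4 data="MHxB" -> buffer=dGERMHxB??P -> prefix_len=8
Fragment 5: offset=8 data="Ci" -> buffer=dGERMHxBCiP -> prefix_len=11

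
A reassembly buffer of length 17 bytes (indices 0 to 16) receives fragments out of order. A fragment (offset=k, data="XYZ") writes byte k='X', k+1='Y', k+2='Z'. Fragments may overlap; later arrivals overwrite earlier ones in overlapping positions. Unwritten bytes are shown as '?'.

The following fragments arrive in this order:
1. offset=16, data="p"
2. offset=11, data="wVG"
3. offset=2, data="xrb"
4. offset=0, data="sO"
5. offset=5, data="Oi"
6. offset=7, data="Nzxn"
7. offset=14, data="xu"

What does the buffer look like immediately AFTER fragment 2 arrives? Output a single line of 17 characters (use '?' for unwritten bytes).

Fragment 1: offset=16 data="p" -> buffer=????????????????p
Fragment 2: offset=11 data="wVG" -> buffer=???????????wVG??p

Answer: ???????????wVG??p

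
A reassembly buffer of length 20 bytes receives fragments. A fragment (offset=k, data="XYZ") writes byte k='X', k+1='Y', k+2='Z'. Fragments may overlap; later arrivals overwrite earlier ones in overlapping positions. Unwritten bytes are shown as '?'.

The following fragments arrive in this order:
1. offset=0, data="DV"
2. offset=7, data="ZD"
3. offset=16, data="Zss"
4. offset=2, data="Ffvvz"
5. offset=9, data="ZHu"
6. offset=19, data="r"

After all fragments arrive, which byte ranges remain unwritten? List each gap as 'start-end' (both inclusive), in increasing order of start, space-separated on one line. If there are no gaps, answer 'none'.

Fragment 1: offset=0 len=2
Fragment 2: offset=7 len=2
Fragment 3: offset=16 len=3
Fragment 4: offset=2 len=5
Fragment 5: offset=9 len=3
Fragment 6: offset=19 len=1
Gaps: 12-15

Answer: 12-15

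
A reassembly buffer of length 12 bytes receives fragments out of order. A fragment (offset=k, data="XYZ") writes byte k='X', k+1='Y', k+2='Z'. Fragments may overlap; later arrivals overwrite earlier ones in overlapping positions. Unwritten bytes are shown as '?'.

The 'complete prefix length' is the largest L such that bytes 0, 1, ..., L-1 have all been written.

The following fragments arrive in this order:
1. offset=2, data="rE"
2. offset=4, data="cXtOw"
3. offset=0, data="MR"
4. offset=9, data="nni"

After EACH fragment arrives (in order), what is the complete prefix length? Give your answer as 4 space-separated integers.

Answer: 0 0 9 12

Derivation:
Fragment 1: offset=2 data="rE" -> buffer=??rE???????? -> prefix_len=0
Fragment 2: offset=4 data="cXtOw" -> buffer=??rEcXtOw??? -> prefix_len=0
Fragment 3: offset=0 data="MR" -> buffer=MRrEcXtOw??? -> prefix_len=9
Fragment 4: offset=9 data="nni" -> buffer=MRrEcXtOwnni -> prefix_len=12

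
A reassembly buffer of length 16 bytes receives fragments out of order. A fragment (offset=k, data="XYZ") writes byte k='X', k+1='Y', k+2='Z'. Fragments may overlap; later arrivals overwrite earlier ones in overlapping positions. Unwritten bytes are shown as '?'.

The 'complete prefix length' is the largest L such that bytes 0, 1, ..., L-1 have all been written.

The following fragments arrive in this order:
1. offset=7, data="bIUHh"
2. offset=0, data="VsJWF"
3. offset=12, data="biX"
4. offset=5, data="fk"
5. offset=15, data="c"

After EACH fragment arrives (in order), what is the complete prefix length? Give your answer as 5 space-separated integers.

Answer: 0 5 5 15 16

Derivation:
Fragment 1: offset=7 data="bIUHh" -> buffer=???????bIUHh???? -> prefix_len=0
Fragment 2: offset=0 data="VsJWF" -> buffer=VsJWF??bIUHh???? -> prefix_len=5
Fragment 3: offset=12 data="biX" -> buffer=VsJWF??bIUHhbiX? -> prefix_len=5
Fragment 4: offset=5 data="fk" -> buffer=VsJWFfkbIUHhbiX? -> prefix_len=15
Fragment 5: offset=15 data="c" -> buffer=VsJWFfkbIUHhbiXc -> prefix_len=16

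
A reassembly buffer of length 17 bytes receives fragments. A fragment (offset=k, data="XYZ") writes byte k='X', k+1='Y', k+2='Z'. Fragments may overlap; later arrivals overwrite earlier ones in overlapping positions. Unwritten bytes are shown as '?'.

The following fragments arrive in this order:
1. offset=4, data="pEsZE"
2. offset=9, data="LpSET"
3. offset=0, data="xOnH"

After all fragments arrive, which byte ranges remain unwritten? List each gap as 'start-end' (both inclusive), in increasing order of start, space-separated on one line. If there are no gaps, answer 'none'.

Answer: 14-16

Derivation:
Fragment 1: offset=4 len=5
Fragment 2: offset=9 len=5
Fragment 3: offset=0 len=4
Gaps: 14-16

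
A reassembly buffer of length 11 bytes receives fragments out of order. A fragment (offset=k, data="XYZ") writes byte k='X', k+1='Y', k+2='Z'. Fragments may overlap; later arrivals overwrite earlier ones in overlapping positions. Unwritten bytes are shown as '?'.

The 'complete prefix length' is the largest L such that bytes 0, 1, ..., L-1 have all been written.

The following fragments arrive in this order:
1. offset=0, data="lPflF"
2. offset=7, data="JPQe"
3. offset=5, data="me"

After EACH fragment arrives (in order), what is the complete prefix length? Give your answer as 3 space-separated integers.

Answer: 5 5 11

Derivation:
Fragment 1: offset=0 data="lPflF" -> buffer=lPflF?????? -> prefix_len=5
Fragment 2: offset=7 data="JPQe" -> buffer=lPflF??JPQe -> prefix_len=5
Fragment 3: offset=5 data="me" -> buffer=lPflFmeJPQe -> prefix_len=11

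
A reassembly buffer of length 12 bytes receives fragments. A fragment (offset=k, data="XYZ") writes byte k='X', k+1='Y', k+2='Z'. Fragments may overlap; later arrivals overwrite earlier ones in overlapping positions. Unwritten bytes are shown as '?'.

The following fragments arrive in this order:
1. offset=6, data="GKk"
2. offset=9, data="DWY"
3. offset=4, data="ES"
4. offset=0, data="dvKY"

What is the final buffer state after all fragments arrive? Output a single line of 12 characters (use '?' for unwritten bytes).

Fragment 1: offset=6 data="GKk" -> buffer=??????GKk???
Fragment 2: offset=9 data="DWY" -> buffer=??????GKkDWY
Fragment 3: offset=4 data="ES" -> buffer=????ESGKkDWY
Fragment 4: offset=0 data="dvKY" -> buffer=dvKYESGKkDWY

Answer: dvKYESGKkDWY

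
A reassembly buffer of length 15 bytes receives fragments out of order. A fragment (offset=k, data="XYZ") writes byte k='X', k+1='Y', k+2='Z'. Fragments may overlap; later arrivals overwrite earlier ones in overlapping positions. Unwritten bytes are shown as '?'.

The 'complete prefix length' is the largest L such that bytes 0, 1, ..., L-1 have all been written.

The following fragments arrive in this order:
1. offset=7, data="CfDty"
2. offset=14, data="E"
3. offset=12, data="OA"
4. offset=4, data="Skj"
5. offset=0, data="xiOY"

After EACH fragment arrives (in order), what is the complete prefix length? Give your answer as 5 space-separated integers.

Fragment 1: offset=7 data="CfDty" -> buffer=???????CfDty??? -> prefix_len=0
Fragment 2: offset=14 data="E" -> buffer=???????CfDty??E -> prefix_len=0
Fragment 3: offset=12 data="OA" -> buffer=???????CfDtyOAE -> prefix_len=0
Fragment 4: offset=4 data="Skj" -> buffer=????SkjCfDtyOAE -> prefix_len=0
Fragment 5: offset=0 data="xiOY" -> buffer=xiOYSkjCfDtyOAE -> prefix_len=15

Answer: 0 0 0 0 15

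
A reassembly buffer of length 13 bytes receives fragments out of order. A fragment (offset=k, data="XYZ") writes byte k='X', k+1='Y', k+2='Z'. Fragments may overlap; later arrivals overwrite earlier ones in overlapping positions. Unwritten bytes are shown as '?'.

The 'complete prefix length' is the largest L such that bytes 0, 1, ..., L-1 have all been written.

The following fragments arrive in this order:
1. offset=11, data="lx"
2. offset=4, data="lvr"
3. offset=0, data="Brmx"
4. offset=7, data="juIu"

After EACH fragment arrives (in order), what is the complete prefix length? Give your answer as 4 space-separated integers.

Answer: 0 0 7 13

Derivation:
Fragment 1: offset=11 data="lx" -> buffer=???????????lx -> prefix_len=0
Fragment 2: offset=4 data="lvr" -> buffer=????lvr????lx -> prefix_len=0
Fragment 3: offset=0 data="Brmx" -> buffer=Brmxlvr????lx -> prefix_len=7
Fragment 4: offset=7 data="juIu" -> buffer=BrmxlvrjuIulx -> prefix_len=13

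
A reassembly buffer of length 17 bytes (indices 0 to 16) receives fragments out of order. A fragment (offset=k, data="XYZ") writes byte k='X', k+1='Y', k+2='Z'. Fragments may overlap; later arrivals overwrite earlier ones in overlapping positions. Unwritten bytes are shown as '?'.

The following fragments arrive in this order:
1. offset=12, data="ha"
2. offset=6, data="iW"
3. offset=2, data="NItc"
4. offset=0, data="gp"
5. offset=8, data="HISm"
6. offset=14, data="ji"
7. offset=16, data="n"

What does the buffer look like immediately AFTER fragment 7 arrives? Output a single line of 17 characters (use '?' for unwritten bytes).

Answer: gpNItciWHISmhajin

Derivation:
Fragment 1: offset=12 data="ha" -> buffer=????????????ha???
Fragment 2: offset=6 data="iW" -> buffer=??????iW????ha???
Fragment 3: offset=2 data="NItc" -> buffer=??NItciW????ha???
Fragment 4: offset=0 data="gp" -> buffer=gpNItciW????ha???
Fragment 5: offset=8 data="HISm" -> buffer=gpNItciWHISmha???
Fragment 6: offset=14 data="ji" -> buffer=gpNItciWHISmhaji?
Fragment 7: offset=16 data="n" -> buffer=gpNItciWHISmhajin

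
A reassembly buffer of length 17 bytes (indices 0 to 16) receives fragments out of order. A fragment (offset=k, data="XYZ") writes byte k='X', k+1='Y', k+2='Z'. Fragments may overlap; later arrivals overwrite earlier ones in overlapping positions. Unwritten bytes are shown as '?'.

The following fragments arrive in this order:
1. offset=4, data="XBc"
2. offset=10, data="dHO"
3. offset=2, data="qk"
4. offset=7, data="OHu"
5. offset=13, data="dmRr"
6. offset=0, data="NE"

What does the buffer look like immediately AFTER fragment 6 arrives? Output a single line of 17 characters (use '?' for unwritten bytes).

Fragment 1: offset=4 data="XBc" -> buffer=????XBc??????????
Fragment 2: offset=10 data="dHO" -> buffer=????XBc???dHO????
Fragment 3: offset=2 data="qk" -> buffer=??qkXBc???dHO????
Fragment 4: offset=7 data="OHu" -> buffer=??qkXBcOHudHO????
Fragment 5: offset=13 data="dmRr" -> buffer=??qkXBcOHudHOdmRr
Fragment 6: offset=0 data="NE" -> buffer=NEqkXBcOHudHOdmRr

Answer: NEqkXBcOHudHOdmRr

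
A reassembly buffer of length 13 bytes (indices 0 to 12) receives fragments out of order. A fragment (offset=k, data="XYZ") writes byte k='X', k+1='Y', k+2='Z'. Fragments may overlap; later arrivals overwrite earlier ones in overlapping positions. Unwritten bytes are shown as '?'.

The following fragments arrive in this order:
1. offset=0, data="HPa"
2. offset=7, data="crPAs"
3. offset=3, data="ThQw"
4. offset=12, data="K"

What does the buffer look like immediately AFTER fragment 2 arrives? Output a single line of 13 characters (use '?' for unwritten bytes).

Answer: HPa????crPAs?

Derivation:
Fragment 1: offset=0 data="HPa" -> buffer=HPa??????????
Fragment 2: offset=7 data="crPAs" -> buffer=HPa????crPAs?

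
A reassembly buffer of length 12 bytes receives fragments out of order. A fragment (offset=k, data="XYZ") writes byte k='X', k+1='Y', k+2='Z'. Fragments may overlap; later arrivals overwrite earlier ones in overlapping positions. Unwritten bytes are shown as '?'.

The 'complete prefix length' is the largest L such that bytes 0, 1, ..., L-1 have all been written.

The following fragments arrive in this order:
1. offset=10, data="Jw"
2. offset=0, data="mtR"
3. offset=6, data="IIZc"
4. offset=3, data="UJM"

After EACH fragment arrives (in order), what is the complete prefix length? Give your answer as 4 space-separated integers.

Fragment 1: offset=10 data="Jw" -> buffer=??????????Jw -> prefix_len=0
Fragment 2: offset=0 data="mtR" -> buffer=mtR???????Jw -> prefix_len=3
Fragment 3: offset=6 data="IIZc" -> buffer=mtR???IIZcJw -> prefix_len=3
Fragment 4: offset=3 data="UJM" -> buffer=mtRUJMIIZcJw -> prefix_len=12

Answer: 0 3 3 12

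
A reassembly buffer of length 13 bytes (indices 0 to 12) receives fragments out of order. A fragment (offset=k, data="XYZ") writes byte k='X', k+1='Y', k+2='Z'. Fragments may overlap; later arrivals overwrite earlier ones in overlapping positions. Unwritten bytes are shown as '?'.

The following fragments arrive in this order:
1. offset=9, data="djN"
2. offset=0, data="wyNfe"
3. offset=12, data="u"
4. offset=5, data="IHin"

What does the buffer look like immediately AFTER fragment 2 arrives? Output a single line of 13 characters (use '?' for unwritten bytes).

Answer: wyNfe????djN?

Derivation:
Fragment 1: offset=9 data="djN" -> buffer=?????????djN?
Fragment 2: offset=0 data="wyNfe" -> buffer=wyNfe????djN?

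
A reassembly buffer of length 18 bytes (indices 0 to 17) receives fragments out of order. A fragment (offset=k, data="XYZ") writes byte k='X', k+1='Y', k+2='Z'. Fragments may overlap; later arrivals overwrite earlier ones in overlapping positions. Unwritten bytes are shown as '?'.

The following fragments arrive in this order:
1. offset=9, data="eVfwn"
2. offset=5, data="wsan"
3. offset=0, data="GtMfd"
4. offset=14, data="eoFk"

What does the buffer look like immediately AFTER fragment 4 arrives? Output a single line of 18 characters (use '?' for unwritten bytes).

Fragment 1: offset=9 data="eVfwn" -> buffer=?????????eVfwn????
Fragment 2: offset=5 data="wsan" -> buffer=?????wsaneVfwn????
Fragment 3: offset=0 data="GtMfd" -> buffer=GtMfdwsaneVfwn????
Fragment 4: offset=14 data="eoFk" -> buffer=GtMfdwsaneVfwneoFk

Answer: GtMfdwsaneVfwneoFk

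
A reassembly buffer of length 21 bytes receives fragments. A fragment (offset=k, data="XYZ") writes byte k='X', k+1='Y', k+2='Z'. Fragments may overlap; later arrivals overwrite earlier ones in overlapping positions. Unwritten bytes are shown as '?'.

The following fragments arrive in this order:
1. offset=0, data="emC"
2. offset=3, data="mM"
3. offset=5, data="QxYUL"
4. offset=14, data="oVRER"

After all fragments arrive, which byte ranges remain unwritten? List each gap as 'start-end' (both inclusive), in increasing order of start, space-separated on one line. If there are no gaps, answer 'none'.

Answer: 10-13 19-20

Derivation:
Fragment 1: offset=0 len=3
Fragment 2: offset=3 len=2
Fragment 3: offset=5 len=5
Fragment 4: offset=14 len=5
Gaps: 10-13 19-20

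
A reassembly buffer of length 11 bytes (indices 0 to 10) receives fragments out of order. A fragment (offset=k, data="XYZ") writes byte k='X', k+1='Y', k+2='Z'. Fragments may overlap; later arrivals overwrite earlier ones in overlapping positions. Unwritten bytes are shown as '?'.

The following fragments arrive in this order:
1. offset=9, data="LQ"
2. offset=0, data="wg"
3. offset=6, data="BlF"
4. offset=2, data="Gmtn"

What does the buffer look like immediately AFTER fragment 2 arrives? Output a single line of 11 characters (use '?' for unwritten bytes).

Fragment 1: offset=9 data="LQ" -> buffer=?????????LQ
Fragment 2: offset=0 data="wg" -> buffer=wg???????LQ

Answer: wg???????LQ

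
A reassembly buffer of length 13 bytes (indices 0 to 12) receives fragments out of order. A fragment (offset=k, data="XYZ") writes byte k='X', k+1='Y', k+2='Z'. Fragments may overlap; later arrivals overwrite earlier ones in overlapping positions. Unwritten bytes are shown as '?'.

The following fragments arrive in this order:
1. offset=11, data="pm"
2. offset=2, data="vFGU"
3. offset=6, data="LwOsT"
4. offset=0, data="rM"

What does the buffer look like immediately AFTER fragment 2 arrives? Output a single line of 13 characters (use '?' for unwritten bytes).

Answer: ??vFGU?????pm

Derivation:
Fragment 1: offset=11 data="pm" -> buffer=???????????pm
Fragment 2: offset=2 data="vFGU" -> buffer=??vFGU?????pm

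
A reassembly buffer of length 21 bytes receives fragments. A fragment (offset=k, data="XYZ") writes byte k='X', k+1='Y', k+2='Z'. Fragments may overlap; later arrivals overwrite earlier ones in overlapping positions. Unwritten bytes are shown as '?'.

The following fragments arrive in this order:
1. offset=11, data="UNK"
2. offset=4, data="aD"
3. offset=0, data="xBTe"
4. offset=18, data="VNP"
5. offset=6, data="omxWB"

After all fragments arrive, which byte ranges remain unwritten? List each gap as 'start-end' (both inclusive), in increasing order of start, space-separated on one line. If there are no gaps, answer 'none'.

Fragment 1: offset=11 len=3
Fragment 2: offset=4 len=2
Fragment 3: offset=0 len=4
Fragment 4: offset=18 len=3
Fragment 5: offset=6 len=5
Gaps: 14-17

Answer: 14-17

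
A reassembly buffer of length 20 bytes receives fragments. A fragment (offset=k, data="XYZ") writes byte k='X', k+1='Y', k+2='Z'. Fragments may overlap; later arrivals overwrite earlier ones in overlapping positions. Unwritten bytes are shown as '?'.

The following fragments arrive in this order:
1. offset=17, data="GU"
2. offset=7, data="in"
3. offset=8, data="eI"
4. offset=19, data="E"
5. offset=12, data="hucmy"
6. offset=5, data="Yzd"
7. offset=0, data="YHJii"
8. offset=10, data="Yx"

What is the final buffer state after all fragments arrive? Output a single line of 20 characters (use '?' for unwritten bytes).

Fragment 1: offset=17 data="GU" -> buffer=?????????????????GU?
Fragment 2: offset=7 data="in" -> buffer=???????in????????GU?
Fragment 3: offset=8 data="eI" -> buffer=???????ieI???????GU?
Fragment 4: offset=19 data="E" -> buffer=???????ieI???????GUE
Fragment 5: offset=12 data="hucmy" -> buffer=???????ieI??hucmyGUE
Fragment 6: offset=5 data="Yzd" -> buffer=?????YzdeI??hucmyGUE
Fragment 7: offset=0 data="YHJii" -> buffer=YHJiiYzdeI??hucmyGUE
Fragment 8: offset=10 data="Yx" -> buffer=YHJiiYzdeIYxhucmyGUE

Answer: YHJiiYzdeIYxhucmyGUE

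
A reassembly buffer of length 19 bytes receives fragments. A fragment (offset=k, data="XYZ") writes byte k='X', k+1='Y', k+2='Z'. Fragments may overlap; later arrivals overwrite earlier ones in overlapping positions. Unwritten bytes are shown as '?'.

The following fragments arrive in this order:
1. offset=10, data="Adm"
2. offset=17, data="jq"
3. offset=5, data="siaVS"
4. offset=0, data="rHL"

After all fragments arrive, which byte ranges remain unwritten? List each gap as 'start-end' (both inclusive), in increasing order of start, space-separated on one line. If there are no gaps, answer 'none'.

Answer: 3-4 13-16

Derivation:
Fragment 1: offset=10 len=3
Fragment 2: offset=17 len=2
Fragment 3: offset=5 len=5
Fragment 4: offset=0 len=3
Gaps: 3-4 13-16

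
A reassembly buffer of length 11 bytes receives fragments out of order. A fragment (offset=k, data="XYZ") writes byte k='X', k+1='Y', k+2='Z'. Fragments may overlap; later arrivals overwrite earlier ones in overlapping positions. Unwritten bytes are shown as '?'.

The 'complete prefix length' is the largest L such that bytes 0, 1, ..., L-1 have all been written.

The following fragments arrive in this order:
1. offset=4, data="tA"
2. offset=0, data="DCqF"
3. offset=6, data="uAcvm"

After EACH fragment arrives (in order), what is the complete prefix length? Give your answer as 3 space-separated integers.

Fragment 1: offset=4 data="tA" -> buffer=????tA????? -> prefix_len=0
Fragment 2: offset=0 data="DCqF" -> buffer=DCqFtA????? -> prefix_len=6
Fragment 3: offset=6 data="uAcvm" -> buffer=DCqFtAuAcvm -> prefix_len=11

Answer: 0 6 11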